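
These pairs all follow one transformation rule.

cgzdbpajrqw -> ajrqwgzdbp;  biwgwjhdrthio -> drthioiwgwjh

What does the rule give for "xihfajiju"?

Each output is the input with this applied: delete the first character, then swap the front and back halves of the string.
"xihfajiju" → "ihfajiju" → "jijuihfa".

jijuihfa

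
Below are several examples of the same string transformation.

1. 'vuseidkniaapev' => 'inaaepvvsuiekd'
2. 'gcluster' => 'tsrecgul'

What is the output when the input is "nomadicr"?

idrconam

Rule — swap the front and back halves of the string, then swap each adjacent pair of characters (1↔2, 3↔4, ...).
Working it through for "nomadicr": intermediate "dicrnoma", final "idrconam".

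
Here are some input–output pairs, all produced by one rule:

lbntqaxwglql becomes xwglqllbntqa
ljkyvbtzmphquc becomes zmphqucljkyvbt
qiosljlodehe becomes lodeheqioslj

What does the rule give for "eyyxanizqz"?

nizqzeyyxa

Each output is the input with this applied: swap the front and back halves of the string.
On "eyyxanizqz" that produces "nizqzeyyxa".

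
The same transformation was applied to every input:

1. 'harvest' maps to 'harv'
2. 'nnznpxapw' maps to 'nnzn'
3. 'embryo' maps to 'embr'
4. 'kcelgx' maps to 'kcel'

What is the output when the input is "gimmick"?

gimm

In each case the input is transformed by: keep only the first 4 characters.
Applying that to "gimmick" gives "gimm".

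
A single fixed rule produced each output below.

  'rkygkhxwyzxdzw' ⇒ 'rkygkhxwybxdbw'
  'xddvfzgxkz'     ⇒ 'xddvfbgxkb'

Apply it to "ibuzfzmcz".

ibubfbmcb

What's happening: replace every "z" with "b".
For "ibuzfzmcz" the result is "ibubfbmcb".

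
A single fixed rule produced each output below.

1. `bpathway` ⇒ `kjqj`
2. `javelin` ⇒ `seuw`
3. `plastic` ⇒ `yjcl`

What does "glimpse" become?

pryn

Looking at the pairs, the operation is to keep every other character starting from the first (positions 1st, 3rd, 5th, ...), then shift every letter 9 places forward in the alphabet (wrapping around).
Working it through for "glimpse": intermediate "gipe", final "pryn".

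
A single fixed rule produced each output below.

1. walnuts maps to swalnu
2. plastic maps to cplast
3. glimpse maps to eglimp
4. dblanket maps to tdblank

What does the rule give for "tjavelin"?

The pattern: move the last 2 characters to the front (rotate right by 2), then delete the first character.
For "tjavelin" the result is "ntjavel".

ntjavel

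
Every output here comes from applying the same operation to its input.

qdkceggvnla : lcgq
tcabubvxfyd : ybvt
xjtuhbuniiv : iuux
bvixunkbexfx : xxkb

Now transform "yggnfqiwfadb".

In each case the input is transformed by: keep one character in every 3, starting at position 1 (positions 1st, 4th, 7th, ...), then swap the first and last characters.
For "yggnfqiwfadb" the result is "aniy".

aniy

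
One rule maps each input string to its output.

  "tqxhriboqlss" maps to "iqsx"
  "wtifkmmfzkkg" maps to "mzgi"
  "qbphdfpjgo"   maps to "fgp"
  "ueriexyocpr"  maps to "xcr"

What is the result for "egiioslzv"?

The transformation: keep one character in every 3, starting at position 3 (positions 3rd, 6th, 9th, ...), then move the first character to the end.
On "egiioslzv": the first step gives "isv", and the second then gives "svi".

svi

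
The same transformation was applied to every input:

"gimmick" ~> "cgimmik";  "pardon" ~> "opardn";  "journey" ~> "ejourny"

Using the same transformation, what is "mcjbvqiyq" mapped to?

ymcjbvqiq

The transformation: move the last character to the front, then swap the first and last characters.
Doing the same to "mcjbvqiyq": "ymcjbvqiq".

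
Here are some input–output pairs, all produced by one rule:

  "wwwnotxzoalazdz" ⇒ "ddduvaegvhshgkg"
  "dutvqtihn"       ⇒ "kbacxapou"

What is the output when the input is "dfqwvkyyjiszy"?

Rule — shift every letter 7 places forward in the alphabet (wrapping around).
On "dfqwvkyyjiszy" that produces "kmxdcrffqpzgf".

kmxdcrffqpzgf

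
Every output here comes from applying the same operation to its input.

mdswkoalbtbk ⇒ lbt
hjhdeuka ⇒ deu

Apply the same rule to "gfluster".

ust

What's happening: move the last 2 characters to the front (rotate right by 2), then keep only the last 3 characters.
Applying both steps to "gfluster": "ergflust", then "ust".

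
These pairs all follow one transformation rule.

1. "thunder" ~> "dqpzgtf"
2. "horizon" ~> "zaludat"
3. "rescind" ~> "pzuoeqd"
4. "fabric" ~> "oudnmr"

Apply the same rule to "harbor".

dandmt

What's happening: reverse the string, then shift every letter 12 places forward in the alphabet (wrapping around).
For "harbor" the result is "dandmt".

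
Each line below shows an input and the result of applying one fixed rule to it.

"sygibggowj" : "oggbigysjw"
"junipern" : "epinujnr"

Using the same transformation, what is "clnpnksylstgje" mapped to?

What's happening: move the last 2 characters to the front (rotate right by 2), then reverse the string.
On "clnpnksylstgje": the first step gives "jeclnpnksylstg", and the second then gives "gtslysknpnlcej".

gtslysknpnlcej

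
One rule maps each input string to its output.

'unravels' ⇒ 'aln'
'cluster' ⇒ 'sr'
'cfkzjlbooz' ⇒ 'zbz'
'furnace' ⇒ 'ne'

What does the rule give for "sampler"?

Each output is the input with this applied: move the first 2 characters to the end (rotate left by 2), then keep one character in every 3, starting at position 2 (positions 2nd, 5th, 8th, ...).
For "sampler", step one produces "mplersa"; step two turns that into "pr".

pr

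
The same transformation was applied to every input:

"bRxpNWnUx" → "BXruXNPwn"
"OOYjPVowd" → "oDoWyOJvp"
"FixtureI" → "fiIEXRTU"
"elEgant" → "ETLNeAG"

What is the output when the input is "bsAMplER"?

BrSeaLmP

What's happening: take characters alternately from the front and the back (1st, last, 2nd, 2nd-last, ...), then flip the case of every letter.
For "bsAMplER", step one produces "bRsEAlMp"; step two turns that into "BrSeaLmP".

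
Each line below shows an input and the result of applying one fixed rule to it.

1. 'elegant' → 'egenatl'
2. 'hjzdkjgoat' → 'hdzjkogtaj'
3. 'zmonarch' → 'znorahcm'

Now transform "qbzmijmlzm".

In each case the input is transformed by: swap each adjacent pair of characters (1↔2, 3↔4, ...), then move the first character to the end.
So "qbzmijmlzm" becomes "qmzjilmmzb".

qmzjilmmzb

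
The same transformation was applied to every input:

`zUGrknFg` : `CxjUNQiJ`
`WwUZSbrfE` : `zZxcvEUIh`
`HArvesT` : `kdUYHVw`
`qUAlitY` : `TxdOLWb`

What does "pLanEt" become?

SoDQhW

In each case the input is transformed by: shift every letter 3 places forward in the alphabet (wrapping around), then flip the case of every letter.
Starting from "pLanEt": after the first operation, "sOdqHw"; after the second, "SoDQhW".
(Check on "qUAlitY": → "tXDolwB" → "TxdOLWb" ✓)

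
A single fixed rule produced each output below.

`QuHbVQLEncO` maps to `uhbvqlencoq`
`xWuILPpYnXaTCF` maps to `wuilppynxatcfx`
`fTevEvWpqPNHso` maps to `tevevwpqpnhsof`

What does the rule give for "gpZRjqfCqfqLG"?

The pattern: move the first character to the end, then convert every letter to lowercase.
On "gpZRjqfCqfqLG": the first step gives "pZRjqfCqfqLGg", and the second then gives "pzrjqfcqfqlgg".

pzrjqfcqfqlgg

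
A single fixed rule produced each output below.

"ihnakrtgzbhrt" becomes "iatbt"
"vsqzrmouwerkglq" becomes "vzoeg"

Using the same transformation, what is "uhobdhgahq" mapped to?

ubgq

The pattern: keep one character in every 3, starting at position 1 (positions 1st, 4th, 7th, ...).
On "uhobdhgahq" that produces "ubgq".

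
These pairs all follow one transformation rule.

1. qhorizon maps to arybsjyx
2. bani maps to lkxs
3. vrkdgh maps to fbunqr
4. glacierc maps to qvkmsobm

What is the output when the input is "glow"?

The transformation: shift every letter 10 places forward in the alphabet (wrapping around).
Doing the same to "glow": "qvyg".

qvyg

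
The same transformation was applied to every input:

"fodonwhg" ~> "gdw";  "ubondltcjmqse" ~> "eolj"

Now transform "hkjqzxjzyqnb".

The rule is to move the last 2 characters to the front (rotate right by 2), then keep one character in every 3, starting at position 2 (positions 2nd, 5th, 8th, ...).
For "hkjqzxjzyqnb", step one produces "nbhkjqzxjzyq"; step two turns that into "bjxy".

bjxy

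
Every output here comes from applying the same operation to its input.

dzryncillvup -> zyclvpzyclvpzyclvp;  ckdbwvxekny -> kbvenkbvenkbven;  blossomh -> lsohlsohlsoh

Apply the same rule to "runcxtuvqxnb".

The pattern: keep every other character starting from the second (positions 2nd, 4th, 6th, ...), then write the whole string 3 times in a row.
Applying that to "runcxtuvqxnb" gives "uctvxbuctvxbuctvxb".

uctvxbuctvxbuctvxb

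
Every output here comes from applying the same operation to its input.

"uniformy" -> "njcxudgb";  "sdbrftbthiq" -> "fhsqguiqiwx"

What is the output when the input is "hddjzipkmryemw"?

The pattern: move the last character to the front, then shift every letter 11 places backward in the alphabet (wrapping around).
"hddjzipkmryemw" → "whddjzipkmryem" → "lwssyoxezbgntb".

lwssyoxezbgntb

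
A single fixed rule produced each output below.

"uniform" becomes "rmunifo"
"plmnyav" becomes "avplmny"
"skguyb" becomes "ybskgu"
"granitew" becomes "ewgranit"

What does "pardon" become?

Looking at the pairs, the operation is to move the last 2 characters to the front (rotate right by 2).
Doing the same to "pardon": "onpard".

onpard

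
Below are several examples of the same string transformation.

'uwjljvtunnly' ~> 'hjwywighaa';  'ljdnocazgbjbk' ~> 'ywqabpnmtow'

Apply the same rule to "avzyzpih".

The transformation: shift every letter 13 places forward in the alphabet (wrapping around) — i.e. ROT13, then delete the last 2 characters.
Starting from "avzyzpih": after the first operation, "nimlmcvu"; after the second, "nimlmc".

nimlmc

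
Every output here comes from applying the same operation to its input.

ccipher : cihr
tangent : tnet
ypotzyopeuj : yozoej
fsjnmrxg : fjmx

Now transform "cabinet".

Each output is the input with this applied: keep every other character starting from the first (positions 1st, 3rd, 5th, ...).
So "cabinet" becomes "cbnt".

cbnt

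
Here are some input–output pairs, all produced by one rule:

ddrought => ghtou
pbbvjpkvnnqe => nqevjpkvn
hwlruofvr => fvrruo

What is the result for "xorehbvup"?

vupehb

The rule is to delete the first 3 characters, then move the last 3 characters to the front (rotate right by 3).
Applying both steps to "xorehbvup": "ehbvup", then "vupehb".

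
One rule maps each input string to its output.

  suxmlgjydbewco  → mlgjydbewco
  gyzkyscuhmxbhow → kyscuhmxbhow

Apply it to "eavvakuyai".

vakuyai

Looking at the pairs, the operation is to delete the first 3 characters.
On "eavvakuyai" that produces "vakuyai".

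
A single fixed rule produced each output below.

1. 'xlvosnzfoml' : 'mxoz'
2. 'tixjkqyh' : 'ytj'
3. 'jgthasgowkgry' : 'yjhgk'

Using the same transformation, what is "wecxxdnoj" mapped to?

What's happening: keep one character in every 3, starting at position 1 (positions 1st, 4th, 7th, ...), then move the last character to the front.
"wecxxdnoj" → "wxn" → "nwx".

nwx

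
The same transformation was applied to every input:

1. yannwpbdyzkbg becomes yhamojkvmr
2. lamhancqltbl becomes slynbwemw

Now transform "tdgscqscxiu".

Each output is the input with this applied: shift every letter 11 places forward in the alphabet (wrapping around), then delete the first 3 characters.
On "tdgscqscxiu": the first step gives "eordnbdnitf", and the second then gives "dnbdnitf".

dnbdnitf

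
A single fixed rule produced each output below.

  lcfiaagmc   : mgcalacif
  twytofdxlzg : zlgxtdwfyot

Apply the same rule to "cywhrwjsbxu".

The rule is to move the last 2 characters to the front (rotate right by 2), then take characters alternately from the front and the back (1st, last, 2nd, 2nd-last, ...).
"cywhrwjsbxu" → "xucywhrwjsb" → "xbuscjywwrh".

xbuscjywwrh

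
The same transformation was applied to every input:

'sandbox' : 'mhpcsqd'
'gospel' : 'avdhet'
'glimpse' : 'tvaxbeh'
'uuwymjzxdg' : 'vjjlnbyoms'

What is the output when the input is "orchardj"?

Each output is the input with this applied: shift every letter 11 places backward in the alphabet (wrapping around), then move the last character to the front.
"orchardj" → "dgrwpgsy" → "ydgrwpgs".
(Check on "glimpse": → "vaxbeht" → "tvaxbeh" ✓)

ydgrwpgs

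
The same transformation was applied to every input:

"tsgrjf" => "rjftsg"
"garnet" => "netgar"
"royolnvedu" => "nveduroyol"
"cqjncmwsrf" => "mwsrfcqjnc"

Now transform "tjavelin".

The pattern: swap the front and back halves of the string.
For "tjavelin" the result is "elintjav".

elintjav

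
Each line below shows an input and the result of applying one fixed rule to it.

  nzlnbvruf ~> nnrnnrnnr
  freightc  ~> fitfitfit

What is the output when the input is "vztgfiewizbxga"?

The rule is to keep one character in every 3, starting at position 1 (positions 1st, 4th, 7th, ...), then write the whole string 3 times in a row.
Starting from "vztgfiewizbxga": after the first operation, "vgezg"; after the second, "vgezgvgezgvgezg".

vgezgvgezgvgezg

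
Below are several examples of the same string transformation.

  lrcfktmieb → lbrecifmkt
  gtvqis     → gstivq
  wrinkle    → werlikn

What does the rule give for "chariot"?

cthoair

Looking at the pairs, the operation is to take characters alternately from the front and the back (1st, last, 2nd, 2nd-last, ...).
On "chariot" that produces "cthoair".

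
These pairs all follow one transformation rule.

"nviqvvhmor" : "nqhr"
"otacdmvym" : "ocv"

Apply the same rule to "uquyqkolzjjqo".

uyojo

The rule is to keep one character in every 3, starting at position 1 (positions 1st, 4th, 7th, ...).
For "uquyqkolzjjqo" the result is "uyojo".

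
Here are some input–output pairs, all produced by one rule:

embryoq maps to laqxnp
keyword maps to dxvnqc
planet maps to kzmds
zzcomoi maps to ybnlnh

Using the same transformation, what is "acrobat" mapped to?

bqnazs

The rule is to shift every letter 1 place backward in the alphabet (wrapping around), then delete the first character.
"acrobat" → "bqnazs".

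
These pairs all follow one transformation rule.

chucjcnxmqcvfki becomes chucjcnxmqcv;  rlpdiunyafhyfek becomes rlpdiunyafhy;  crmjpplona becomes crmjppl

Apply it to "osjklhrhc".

What's happening: delete the last 3 characters.
Applying that to "osjklhrhc" gives "osjklh".

osjklh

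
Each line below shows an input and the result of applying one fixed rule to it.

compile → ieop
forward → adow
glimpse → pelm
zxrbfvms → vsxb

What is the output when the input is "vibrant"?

The transformation: move the last 3 characters to the front (rotate right by 3), then keep every other character starting from the first (positions 1st, 3rd, 5th, ...).
For "vibrant", step one produces "antvibr"; step two turns that into "atir".

atir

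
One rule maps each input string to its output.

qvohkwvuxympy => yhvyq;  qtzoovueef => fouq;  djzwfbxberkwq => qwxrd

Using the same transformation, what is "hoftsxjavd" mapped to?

dtjh

The rule is to keep one character in every 3, starting at position 1 (positions 1st, 4th, 7th, ...), then swap the first and last characters.
So "hoftsxjavd" becomes "dtjh".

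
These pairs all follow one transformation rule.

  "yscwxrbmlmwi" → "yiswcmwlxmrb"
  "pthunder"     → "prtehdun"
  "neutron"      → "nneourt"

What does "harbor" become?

The rule is to take characters alternately from the front and the back (1st, last, 2nd, 2nd-last, ...).
Applying that to "harbor" gives "hraorb".

hraorb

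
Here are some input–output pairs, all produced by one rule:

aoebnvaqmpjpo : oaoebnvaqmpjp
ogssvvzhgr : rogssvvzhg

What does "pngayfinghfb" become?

The rule is to move the last character to the front.
So "pngayfinghfb" becomes "bpngayfinghf".

bpngayfinghf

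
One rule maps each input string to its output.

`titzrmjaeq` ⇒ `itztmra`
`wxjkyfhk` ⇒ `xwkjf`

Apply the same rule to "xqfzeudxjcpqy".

qxzfuexdcj

Looking at the pairs, the operation is to swap each adjacent pair of characters (1↔2, 3↔4, ...), then delete the last 3 characters.
On "xqfzeudxjcpqy" that produces "qxzfuexdcj".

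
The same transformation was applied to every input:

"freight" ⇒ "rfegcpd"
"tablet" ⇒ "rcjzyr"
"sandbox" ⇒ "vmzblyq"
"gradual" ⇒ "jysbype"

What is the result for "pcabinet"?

Looking at the pairs, the operation is to reverse the string, then shift every letter 2 places backward in the alphabet (wrapping around).
Applying both steps to "pcabinet": "tenibacp", then "rclgzyan".

rclgzyan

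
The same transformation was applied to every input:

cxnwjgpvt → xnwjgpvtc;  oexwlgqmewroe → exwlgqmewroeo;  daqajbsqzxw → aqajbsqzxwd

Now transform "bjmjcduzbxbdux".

The transformation: move the first character to the end.
So "bjmjcduzbxbdux" becomes "jmjcduzbxbduxb".

jmjcduzbxbduxb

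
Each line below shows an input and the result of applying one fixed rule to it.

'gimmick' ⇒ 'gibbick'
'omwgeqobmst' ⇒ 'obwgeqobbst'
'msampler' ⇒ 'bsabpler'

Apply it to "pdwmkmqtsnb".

pdwbkbqtsnb

Each output is the input with this applied: replace every "m" with "b".
Doing the same to "pdwmkmqtsnb": "pdwbkbqtsnb".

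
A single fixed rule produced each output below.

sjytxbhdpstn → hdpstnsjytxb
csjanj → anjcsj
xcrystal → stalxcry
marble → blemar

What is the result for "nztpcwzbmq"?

What's happening: swap the front and back halves of the string.
"nztpcwzbmq" → "wzbmqnztpc".

wzbmqnztpc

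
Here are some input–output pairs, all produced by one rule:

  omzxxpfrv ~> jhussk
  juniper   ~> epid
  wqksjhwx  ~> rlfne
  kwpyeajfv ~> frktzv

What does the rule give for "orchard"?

What's happening: shift every letter 5 places backward in the alphabet (wrapping around), then delete the last 3 characters.
Starting from "orchard": after the first operation, "jmxcvmy"; after the second, "jmxc".
(Check on "kwpyeajfv": → "frktzveaq" → "frktzv" ✓)

jmxc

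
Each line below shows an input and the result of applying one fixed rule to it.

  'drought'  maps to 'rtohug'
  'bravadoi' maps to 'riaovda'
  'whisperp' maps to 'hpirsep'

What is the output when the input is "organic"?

rcgian

Each output is the input with this applied: delete the first character, then take characters alternately from the front and the back (1st, last, 2nd, 2nd-last, ...).
Starting from "organic": after the first operation, "rganic"; after the second, "rcgian".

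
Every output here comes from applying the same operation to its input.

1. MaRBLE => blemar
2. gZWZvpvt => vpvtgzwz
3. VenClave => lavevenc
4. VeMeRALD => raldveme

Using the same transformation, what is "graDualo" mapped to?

ualograd

What's happening: swap the front and back halves of the string, then convert every letter to lowercase.
On "graDualo": the first step gives "ualograD", and the second then gives "ualograd".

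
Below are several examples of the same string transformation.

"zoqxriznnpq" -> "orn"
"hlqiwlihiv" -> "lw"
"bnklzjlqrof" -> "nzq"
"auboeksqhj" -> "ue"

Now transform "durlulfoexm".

uuo

What's happening: delete the last 3 characters, then keep one character in every 3, starting at position 2 (positions 2nd, 5th, 8th, ...).
Starting from "durlulfoexm": after the first operation, "durlulfo"; after the second, "uuo".
(Check on "auboeksqhj": → "auboeks" → "ue" ✓)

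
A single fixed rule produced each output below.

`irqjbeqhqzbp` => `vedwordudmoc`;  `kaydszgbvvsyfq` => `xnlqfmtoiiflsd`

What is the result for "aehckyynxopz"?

nrupxllakbcm

Looking at the pairs, the operation is to shift every letter 13 places forward in the alphabet (wrapping around) — i.e. ROT13.
For "aehckyynxopz" the result is "nrupxllakbcm".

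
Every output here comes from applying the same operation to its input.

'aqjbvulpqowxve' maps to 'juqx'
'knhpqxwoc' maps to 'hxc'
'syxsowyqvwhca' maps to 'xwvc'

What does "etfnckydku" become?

fkk

Rule — keep one character in every 3, starting at position 3 (positions 3rd, 6th, 9th, ...).
For "etfnckydku" the result is "fkk".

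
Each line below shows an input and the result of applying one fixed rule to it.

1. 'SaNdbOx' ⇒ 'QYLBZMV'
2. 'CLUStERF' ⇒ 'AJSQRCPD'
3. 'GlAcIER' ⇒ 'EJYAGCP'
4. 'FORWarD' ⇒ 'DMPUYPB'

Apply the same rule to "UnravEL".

Looking at the pairs, the operation is to shift every letter 2 places backward in the alphabet (wrapping around), then convert every letter to uppercase.
Applying both steps to "UnravEL": "SlpytCJ", then "SLPYTCJ".

SLPYTCJ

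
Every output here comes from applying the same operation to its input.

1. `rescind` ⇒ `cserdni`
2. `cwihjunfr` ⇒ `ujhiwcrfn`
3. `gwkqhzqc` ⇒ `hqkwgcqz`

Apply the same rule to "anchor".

Rule — move the last 3 characters to the front (rotate right by 3), then reverse the string.
Starting from "anchor": after the first operation, "horanc"; after the second, "cnaroh".

cnaroh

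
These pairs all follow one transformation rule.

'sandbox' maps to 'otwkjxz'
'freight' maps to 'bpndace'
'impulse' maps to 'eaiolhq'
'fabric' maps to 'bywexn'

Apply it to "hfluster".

The transformation: take characters alternately from the front and the back (1st, last, 2nd, 2nd-last, ...), then shift every letter 4 places backward in the alphabet (wrapping around).
"hfluster" → "hrfeltus" → "dnbahpqo".

dnbahpqo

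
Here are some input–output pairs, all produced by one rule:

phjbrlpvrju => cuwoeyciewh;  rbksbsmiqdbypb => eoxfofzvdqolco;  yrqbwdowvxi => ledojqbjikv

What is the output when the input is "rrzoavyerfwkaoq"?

eembnilresjxnbd

The pattern: shift every letter 13 places forward in the alphabet (wrapping around) — i.e. ROT13.
On "rrzoavyerfwkaoq" that produces "eembnilresjxnbd".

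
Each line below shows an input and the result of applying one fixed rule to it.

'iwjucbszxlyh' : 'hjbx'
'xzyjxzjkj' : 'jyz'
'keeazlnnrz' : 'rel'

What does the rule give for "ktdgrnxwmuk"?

In each case the input is transformed by: keep one character in every 3, starting at position 3 (positions 3rd, 6th, 9th, ...), then move the last character to the front.
On "ktdgrnxwmuk": the first step gives "dnm", and the second then gives "mdn".
(Check on "xzyjxzjkj": → "yzj" → "jyz" ✓)

mdn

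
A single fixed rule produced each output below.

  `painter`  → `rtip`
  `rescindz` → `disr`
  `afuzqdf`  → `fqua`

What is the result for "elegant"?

taee

The rule is to keep every other character starting from the first (positions 1st, 3rd, 5th, ...), then reverse the string.
Applying both steps to "elegant": "eeat", then "taee".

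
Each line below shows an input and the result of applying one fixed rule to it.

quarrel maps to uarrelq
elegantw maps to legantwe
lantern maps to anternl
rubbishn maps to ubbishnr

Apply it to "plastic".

lasticp

The transformation: move the first character to the end.
On "plastic" that produces "lasticp".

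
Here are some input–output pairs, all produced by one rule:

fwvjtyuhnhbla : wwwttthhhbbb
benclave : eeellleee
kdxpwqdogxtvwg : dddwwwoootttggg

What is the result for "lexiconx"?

eeecccxxx

The rule is to keep one character in every 3, starting at position 2 (positions 2nd, 5th, 8th, ...), then repeat every character 3 times.
For "lexiconx", step one produces "ecx"; step two turns that into "eeecccxxx".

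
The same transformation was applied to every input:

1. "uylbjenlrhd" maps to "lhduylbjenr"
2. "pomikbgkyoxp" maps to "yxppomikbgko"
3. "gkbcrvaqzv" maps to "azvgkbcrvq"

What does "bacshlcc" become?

The pattern: move the last 3 characters to the front (rotate right by 3), then swap the first and last characters.
For "bacshlcc" the result is "hccbacsl".

hccbacsl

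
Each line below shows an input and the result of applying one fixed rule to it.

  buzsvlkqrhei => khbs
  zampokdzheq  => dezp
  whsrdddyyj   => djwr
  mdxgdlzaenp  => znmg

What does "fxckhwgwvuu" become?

The transformation: keep one character in every 3, starting at position 1 (positions 1st, 4th, 7th, ...), then move the first 2 characters to the end (rotate left by 2).
"fxckhwgwvuu" → "fkgu" → "gufk".

gufk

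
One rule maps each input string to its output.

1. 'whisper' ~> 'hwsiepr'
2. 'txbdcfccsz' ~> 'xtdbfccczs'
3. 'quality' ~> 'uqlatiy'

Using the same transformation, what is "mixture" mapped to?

The pattern: swap each adjacent pair of characters (1↔2, 3↔4, ...).
Applying that to "mixture" gives "imtxrue".

imtxrue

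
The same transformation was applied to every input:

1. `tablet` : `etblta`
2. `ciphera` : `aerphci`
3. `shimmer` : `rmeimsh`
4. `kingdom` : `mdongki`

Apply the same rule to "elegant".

In each case the input is transformed by: swap each adjacent pair of characters (1↔2, 3↔4, ...), then reverse the string.
Applying both steps to "elegant": "legenat", then "tanegel".
(Check on "shimmer": → "hsmiemr" → "rmeimsh" ✓)

tanegel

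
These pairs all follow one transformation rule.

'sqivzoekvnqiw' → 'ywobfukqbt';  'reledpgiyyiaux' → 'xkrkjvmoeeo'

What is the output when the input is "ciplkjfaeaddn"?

iovrqplgkg

Each output is the input with this applied: delete the last 3 characters, then shift every letter 6 places forward in the alphabet (wrapping around).
On "ciplkjfaeaddn": the first step gives "ciplkjfaea", and the second then gives "iovrqplgkg".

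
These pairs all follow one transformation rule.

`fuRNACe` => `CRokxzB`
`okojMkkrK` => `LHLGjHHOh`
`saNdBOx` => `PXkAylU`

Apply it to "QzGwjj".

nWdTGG

Each output is the input with this applied: shift every letter 3 places backward in the alphabet (wrapping around), then flip the case of every letter.
On "QzGwjj": the first step gives "NwDtgg", and the second then gives "nWdTGG".
(Check on "fuRNACe": → "crOKXZb" → "CRokxzB" ✓)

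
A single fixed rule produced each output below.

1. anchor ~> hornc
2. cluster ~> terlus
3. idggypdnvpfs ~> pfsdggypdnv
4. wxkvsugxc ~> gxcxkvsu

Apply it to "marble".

blear

What's happening: delete the first character, then move the last 3 characters to the front (rotate right by 3).
For "marble", step one produces "arble"; step two turns that into "blear".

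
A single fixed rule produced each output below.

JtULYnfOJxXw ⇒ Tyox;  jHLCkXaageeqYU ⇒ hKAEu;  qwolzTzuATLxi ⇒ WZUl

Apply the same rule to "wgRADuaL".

Gdl

In each case the input is transformed by: keep one character in every 3, starting at position 2 (positions 2nd, 5th, 8th, ...), then flip the case of every letter.
"wgRADuaL" → "Gdl".
(Check on "qwolzTzuATLxi": → "wzuL" → "WZUl" ✓)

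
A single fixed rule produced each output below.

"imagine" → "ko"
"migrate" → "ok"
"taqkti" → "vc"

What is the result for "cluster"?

Rule — shift every letter 2 places forward in the alphabet (wrapping around), then keep only the first 2 characters.
For "cluster" the result is "en".
(Check on "imagine": → "kocikpg" → "ko" ✓)

en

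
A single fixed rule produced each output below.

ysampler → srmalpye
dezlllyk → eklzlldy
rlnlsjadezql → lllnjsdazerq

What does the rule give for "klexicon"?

The transformation: swap the first and last characters, then swap each adjacent pair of characters (1↔2, 3↔4, ...).
Starting from "klexicon": after the first operation, "nlexicok"; after the second, "lnxeciko".

lnxeciko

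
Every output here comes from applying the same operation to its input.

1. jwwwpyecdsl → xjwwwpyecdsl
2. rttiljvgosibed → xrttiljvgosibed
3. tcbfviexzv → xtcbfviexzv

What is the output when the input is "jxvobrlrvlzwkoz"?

The transformation: prepend "x".
"jxvobrlrvlzwkoz" → "xjxvobrlrvlzwkoz".

xjxvobrlrvlzwkoz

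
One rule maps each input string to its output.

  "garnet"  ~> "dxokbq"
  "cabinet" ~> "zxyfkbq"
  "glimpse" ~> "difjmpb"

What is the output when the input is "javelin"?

Looking at the pairs, the operation is to shift every letter 3 places backward in the alphabet (wrapping around).
For "javelin" the result is "gxsbifk".

gxsbifk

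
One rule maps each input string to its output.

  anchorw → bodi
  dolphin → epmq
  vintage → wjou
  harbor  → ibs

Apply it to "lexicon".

Looking at the pairs, the operation is to delete the last 3 characters, then shift every letter 1 place forward in the alphabet (wrapping around).
For "lexicon", step one produces "lexi"; step two turns that into "mfyj".

mfyj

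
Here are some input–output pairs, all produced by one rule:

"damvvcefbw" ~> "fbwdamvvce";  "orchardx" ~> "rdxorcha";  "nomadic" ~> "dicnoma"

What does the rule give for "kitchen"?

In each case the input is transformed by: move the last 3 characters to the front (rotate right by 3).
"kitchen" → "henkitc".

henkitc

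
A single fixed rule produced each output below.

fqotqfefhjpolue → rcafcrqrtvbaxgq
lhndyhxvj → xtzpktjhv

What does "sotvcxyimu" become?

What's happening: shift every letter 12 places forward in the alphabet (wrapping around).
So "sotvcxyimu" becomes "eafhojkuyg".

eafhojkuyg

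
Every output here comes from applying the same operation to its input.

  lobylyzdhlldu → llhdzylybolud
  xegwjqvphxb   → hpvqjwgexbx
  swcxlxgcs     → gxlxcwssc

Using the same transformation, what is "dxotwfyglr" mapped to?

gyfwtoxdrl

The pattern: reverse the string, then move the first 2 characters to the end (rotate left by 2).
Working it through for "dxotwfyglr": intermediate "rlgyfwtoxd", final "gyfwtoxdrl".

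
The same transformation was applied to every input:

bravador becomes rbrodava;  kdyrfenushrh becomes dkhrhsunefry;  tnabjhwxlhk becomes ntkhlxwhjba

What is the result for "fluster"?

lfretsu

Rule — reverse the string, then move the last 2 characters to the front (rotate right by 2).
Doing the same to "fluster": "lfretsu".
(Check on "bravador": → "rodavarb" → "rbrodava" ✓)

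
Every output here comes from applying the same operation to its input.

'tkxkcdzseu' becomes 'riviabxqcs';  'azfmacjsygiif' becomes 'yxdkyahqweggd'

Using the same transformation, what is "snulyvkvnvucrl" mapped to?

qlsjwtitltsapj

What's happening: shift every letter 2 places backward in the alphabet (wrapping around).
For "snulyvkvnvucrl" the result is "qlsjwtitltsapj".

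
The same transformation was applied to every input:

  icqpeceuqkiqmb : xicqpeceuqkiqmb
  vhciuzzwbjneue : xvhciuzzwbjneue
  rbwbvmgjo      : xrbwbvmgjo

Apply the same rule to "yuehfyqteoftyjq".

The rule is to prepend "x".
For "yuehfyqteoftyjq" the result is "xyuehfyqteoftyjq".

xyuehfyqteoftyjq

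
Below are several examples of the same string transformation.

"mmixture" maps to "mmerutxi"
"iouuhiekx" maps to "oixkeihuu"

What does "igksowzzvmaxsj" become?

gijsxamvzzwosk

Looking at the pairs, the operation is to reverse the string, then move the last 2 characters to the front (rotate right by 2).
"igksowzzvmaxsj" → "jsxamvzzwoskgi" → "gijsxamvzzwosk".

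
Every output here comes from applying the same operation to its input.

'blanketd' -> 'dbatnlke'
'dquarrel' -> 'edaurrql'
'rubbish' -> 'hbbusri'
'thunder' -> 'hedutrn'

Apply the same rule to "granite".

The pattern: sort the characters into reverse alphabetical order, then move the last 3 characters to the front (rotate right by 3).
"granite" → "trnigea" → "geatrni".
(Check on "blanketd": → "tnlkedba" → "dbatnlke" ✓)

geatrni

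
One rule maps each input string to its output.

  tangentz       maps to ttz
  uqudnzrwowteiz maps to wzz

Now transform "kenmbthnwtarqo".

ttw

The rule is to sort the characters into alphabetical order, then keep only the last 3 characters.
So "kenmbthnwtarqo" becomes "ttw".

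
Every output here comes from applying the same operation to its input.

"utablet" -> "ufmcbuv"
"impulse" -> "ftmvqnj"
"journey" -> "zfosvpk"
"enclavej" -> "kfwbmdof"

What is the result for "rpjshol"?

mpitkqs

In each case the input is transformed by: reverse the string, then shift every letter 1 place forward in the alphabet (wrapping around).
On "rpjshol": the first step gives "lohsjpr", and the second then gives "mpitkqs".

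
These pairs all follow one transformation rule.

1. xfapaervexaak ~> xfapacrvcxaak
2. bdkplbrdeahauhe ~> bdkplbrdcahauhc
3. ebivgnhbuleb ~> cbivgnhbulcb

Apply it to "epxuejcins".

Each output is the input with this applied: replace every "e" with "c".
On "epxuejcins" that produces "cpxucjcins".

cpxucjcins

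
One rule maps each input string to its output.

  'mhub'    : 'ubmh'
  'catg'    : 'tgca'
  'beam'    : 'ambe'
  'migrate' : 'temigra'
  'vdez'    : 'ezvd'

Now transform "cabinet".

What's happening: move the last 2 characters to the front (rotate right by 2).
Doing the same to "cabinet": "etcabin".

etcabin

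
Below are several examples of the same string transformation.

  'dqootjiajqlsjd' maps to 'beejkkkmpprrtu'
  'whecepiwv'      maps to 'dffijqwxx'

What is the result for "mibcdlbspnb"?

In each case the input is transformed by: sort the characters into alphabetical order, then shift every letter 1 place forward in the alphabet (wrapping around).
Starting from "mibcdlbspnb": after the first operation, "bbbcdilmnps"; after the second, "cccdejmnoqt".

cccdejmnoqt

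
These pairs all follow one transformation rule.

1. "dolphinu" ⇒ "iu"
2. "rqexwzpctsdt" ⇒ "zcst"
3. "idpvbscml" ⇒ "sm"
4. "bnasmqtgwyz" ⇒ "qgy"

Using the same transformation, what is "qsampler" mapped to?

lr

In each case the input is transformed by: keep every other character starting from the second (positions 2nd, 4th, 6th, ...), then delete the first 2 characters.
For "qsampler", step one produces "smlr"; step two turns that into "lr".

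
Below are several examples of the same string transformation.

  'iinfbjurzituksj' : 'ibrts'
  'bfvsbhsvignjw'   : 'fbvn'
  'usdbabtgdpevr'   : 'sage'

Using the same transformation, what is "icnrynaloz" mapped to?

Looking at the pairs, the operation is to keep one character in every 3, starting at position 2 (positions 2nd, 5th, 8th, ...).
Applying that to "icnrynaloz" gives "cyl".

cyl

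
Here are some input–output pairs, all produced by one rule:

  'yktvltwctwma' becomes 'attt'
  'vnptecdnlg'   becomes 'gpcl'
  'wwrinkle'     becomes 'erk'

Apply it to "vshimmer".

rhm

Rule — move the last character to the front, then keep one character in every 3, starting at position 1 (positions 1st, 4th, 7th, ...).
On "vshimmer": the first step gives "rvshimme", and the second then gives "rhm".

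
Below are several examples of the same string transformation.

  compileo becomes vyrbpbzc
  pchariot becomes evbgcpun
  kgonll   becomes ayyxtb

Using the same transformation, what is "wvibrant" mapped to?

Each output is the input with this applied: swap the front and back halves of the string, then shift every letter 13 places forward in the alphabet (wrapping around) — i.e. ROT13.
Applying both steps to "wvibrant": "rantwvib", then "enagjivo".

enagjivo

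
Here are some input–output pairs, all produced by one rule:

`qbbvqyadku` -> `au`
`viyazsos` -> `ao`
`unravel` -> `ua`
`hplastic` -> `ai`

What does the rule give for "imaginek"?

The transformation: keep one character in every 3, starting at position 1 (positions 1st, 4th, 7th, ...), then keep only the vowels.
"imaginek" → "ie".
(Check on "qbbvqyadku": → "qvau" → "au" ✓)

ie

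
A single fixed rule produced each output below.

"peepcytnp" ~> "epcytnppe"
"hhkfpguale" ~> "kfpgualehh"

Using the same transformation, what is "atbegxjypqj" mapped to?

The transformation: move the first 2 characters to the end (rotate left by 2).
"atbegxjypqj" → "begxjypqjat".

begxjypqjat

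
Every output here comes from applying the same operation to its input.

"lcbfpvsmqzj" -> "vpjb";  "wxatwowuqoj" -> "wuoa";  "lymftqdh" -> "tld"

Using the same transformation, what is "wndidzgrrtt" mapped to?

wrid

Rule — sort the characters into reverse alphabetical order, then keep one character in every 3, starting at position 2 (positions 2nd, 5th, 8th, ...).
"wndidzgrrtt" → "zwttrrnigdd" → "wrid".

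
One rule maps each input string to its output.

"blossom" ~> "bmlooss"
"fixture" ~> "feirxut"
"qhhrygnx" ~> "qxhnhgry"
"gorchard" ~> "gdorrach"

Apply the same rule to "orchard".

The rule is to take characters alternately from the front and the back (1st, last, 2nd, 2nd-last, ...).
For "orchard" the result is "odrrcah".

odrrcah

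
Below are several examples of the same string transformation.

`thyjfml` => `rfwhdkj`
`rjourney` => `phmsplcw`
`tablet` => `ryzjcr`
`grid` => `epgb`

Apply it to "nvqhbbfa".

In each case the input is transformed by: shift every letter 2 places backward in the alphabet (wrapping around).
On "nvqhbbfa" that produces "ltofzzdy".

ltofzzdy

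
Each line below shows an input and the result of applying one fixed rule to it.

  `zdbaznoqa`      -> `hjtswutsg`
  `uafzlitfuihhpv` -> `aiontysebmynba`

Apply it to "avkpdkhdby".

wurtodiwda

What's happening: move the last 3 characters to the front (rotate right by 3), then shift every letter 7 places backward in the alphabet (wrapping around).
Applying both steps to "avkpdkhdby": "dbyavkpdkh", then "wurtodiwda".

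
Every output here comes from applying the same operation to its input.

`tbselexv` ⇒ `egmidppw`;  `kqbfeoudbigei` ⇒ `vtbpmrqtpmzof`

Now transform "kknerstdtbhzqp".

vavbykpscmdeeo

Looking at the pairs, the operation is to shift every letter 11 places forward in the alphabet (wrapping around), then take characters alternately from the front and the back (1st, last, 2nd, 2nd-last, ...).
Working it through for "kknerstdtbhzqp": intermediate "vvypcdeoemskba", final "vavbykpscmdeeo".
(Check on "tbselexv": → "emdpwpig" → "egmidppw" ✓)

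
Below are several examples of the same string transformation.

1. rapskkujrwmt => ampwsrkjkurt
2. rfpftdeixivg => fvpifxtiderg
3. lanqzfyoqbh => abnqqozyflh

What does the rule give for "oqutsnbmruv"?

quurtmsbnov

The transformation: take characters alternately from the front and the back (1st, last, 2nd, 2nd-last, ...), then move the first 2 characters to the end (rotate left by 2).
"oqutsnbmruv" → "quurtmsbnov".
(Check on "rfpftdeixivg": → "rgfvpifxtide" → "fvpifxtiderg" ✓)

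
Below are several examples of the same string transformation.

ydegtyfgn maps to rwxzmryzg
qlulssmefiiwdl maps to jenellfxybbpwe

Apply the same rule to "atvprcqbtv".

The transformation: shift every letter 7 places backward in the alphabet (wrapping around).
"atvprcqbtv" → "tmoikvjumo".

tmoikvjumo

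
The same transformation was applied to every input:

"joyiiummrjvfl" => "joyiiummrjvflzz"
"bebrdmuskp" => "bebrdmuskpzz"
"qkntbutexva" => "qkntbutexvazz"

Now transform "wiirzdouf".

The transformation: append "zz".
So "wiirzdouf" becomes "wiirzdoufzz".

wiirzdoufzz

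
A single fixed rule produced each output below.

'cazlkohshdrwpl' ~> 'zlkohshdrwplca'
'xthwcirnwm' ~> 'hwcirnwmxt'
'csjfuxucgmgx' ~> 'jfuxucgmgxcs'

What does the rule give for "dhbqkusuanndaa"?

bqkusuanndaadh

The rule is to move the first 2 characters to the end (rotate left by 2).
So "dhbqkusuanndaa" becomes "bqkusuanndaadh".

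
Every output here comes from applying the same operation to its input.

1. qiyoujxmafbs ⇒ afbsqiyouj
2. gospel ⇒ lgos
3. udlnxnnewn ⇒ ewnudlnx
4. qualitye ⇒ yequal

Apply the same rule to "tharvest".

stthar

In each case the input is transformed by: swap the front and back halves of the string, then delete the first 2 characters.
"tharvest" → "vestthar" → "stthar".
(Check on "qualitye": → "ityequal" → "yequal" ✓)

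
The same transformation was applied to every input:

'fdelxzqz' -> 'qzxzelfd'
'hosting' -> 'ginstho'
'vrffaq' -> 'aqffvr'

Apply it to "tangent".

The pattern: swap each adjacent pair of characters (1↔2, 3↔4, ...), then reverse the string.
Working it through for "tangent": intermediate "atgnnet", final "tenngta".
(Check on "fdelxzqz": → "dflezxzq" → "qzxzelfd" ✓)

tenngta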